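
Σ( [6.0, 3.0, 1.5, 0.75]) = 6.0 + 3.0 + 1.5 + 0.75
= 11.25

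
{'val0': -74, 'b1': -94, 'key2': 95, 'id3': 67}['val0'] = -74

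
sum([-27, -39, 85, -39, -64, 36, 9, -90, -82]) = (-27) + (-39) + 85 + (-39) + (-64) + 36 + 9 + (-90) + (-82)
= -211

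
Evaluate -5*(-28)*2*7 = 1960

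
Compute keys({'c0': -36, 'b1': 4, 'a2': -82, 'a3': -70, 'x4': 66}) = ['c0', 'b1', 'a2', 'a3', 'x4']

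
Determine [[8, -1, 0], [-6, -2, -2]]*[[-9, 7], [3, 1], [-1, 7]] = C[0][0] = (8)*(-9) + (-1)*(3) + (0)*(-1) = -75
C[0][1] = (8)*(7) + (-1)*(1) + (0)*(7) = 55
C[1][0] = (-6)*(-9) + (-2)*(3) + (-2)*(-1) = 50
C[1][1] = (-6)*(7) + (-2)*(1) + (-2)*(7) = -58
= [[-75, 55], [50, -58]]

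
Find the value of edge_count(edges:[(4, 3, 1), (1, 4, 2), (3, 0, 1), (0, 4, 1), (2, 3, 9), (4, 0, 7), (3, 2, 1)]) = 7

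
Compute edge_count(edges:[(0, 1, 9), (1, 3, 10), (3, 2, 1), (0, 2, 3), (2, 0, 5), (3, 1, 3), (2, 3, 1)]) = 7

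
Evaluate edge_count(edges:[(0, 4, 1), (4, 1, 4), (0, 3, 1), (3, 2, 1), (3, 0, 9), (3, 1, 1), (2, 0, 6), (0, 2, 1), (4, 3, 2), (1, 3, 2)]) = 10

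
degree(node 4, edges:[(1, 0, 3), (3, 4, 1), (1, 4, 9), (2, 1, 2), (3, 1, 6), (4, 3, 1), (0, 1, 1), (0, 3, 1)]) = incident: (3,4), (1,4), (4,3)
= 3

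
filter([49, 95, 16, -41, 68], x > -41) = keep x where x > -41: 49✓, 95✓, 16✓, -41✗, 68✓
= [49, 95, 16, 68]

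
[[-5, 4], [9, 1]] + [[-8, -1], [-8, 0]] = [[-13, 3], [1, 1]]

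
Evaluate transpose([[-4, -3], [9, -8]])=[[-4, 9], [-3, -8]]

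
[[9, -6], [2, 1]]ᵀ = [[9, 2], [-6, 1]]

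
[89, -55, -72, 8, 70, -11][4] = 70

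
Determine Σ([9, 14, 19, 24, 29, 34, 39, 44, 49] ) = 9 + 14 + 19 + 24 + 29 + 34 + 39 + 44 + 49
= 261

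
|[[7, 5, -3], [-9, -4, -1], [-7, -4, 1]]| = 0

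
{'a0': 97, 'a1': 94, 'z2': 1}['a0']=97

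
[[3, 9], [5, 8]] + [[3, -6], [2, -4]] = [[6, 3], [7, 4]]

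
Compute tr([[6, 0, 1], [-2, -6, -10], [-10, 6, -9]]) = diagonal: 6 + (-6) + (-9)
= -9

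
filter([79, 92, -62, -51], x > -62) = keep x where x > -62: 79✓, 92✓, -62✗, -51✓
= [79, 92, -51]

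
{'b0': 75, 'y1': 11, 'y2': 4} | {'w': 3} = {'b0': 75, 'y1': 11, 'y2': 4, 'w': 3}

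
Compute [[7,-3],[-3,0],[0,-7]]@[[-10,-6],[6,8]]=[[-88, -66], [30, 18], [-42, -56]]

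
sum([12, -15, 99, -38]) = 12 + (-15) + 99 + (-38)
= 58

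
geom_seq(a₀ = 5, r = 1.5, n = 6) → [5.0, 7.5, 11.25, 16.875, 25.3125, 37.96875]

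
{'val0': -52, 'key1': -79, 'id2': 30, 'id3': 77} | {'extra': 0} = {'val0': -52, 'key1': -79, 'id2': 30, 'id3': 77, 'extra': 0}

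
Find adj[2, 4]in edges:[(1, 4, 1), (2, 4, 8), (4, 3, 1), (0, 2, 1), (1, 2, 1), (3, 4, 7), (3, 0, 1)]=8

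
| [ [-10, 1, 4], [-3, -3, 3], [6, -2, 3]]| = (1)*(-10)*det([[-3, 3], [-2, 3]]) + (-1)*(1)*det([[-3, 3], [6, 3]]) + (1)*(4)*det([[-3, -3], [6, -2]])
= 30 + 27 + 96
= 153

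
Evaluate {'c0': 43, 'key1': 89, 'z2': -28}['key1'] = 89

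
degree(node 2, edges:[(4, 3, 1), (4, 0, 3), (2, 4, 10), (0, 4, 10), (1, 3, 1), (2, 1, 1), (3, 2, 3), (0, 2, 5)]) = 4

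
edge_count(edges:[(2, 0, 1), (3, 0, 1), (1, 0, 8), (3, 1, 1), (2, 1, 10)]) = 5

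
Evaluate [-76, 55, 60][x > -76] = keep x where x > -76: -76✗, 55✓, 60✓
= [55, 60]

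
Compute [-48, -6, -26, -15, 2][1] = -6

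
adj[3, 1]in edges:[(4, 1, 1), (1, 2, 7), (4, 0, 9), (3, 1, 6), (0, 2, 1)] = 6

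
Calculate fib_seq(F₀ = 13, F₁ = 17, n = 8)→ [13, 17, 30, 47, 77, 124, 201, 325]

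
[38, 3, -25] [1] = 3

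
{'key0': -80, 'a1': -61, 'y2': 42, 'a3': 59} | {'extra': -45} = {'key0': -80, 'a1': -61, 'y2': 42, 'a3': 59, 'extra': -45}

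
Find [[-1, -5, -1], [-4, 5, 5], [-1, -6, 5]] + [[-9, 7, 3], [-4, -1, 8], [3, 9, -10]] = [[-10, 2, 2], [-8, 4, 13], [2, 3, -5]]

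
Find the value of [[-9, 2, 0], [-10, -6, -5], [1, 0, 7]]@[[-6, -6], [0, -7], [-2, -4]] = [[54, 40], [70, 122], [-20, -34]]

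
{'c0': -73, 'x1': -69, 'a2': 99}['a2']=99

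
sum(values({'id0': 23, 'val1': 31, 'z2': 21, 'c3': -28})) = 47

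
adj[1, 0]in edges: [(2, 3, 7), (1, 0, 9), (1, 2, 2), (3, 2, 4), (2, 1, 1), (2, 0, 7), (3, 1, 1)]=9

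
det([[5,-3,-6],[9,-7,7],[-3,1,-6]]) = (1)*(5)*det([[-7, 7], [1, -6]]) + (-1)*(-3)*det([[9, 7], [-3, -6]]) + (1)*(-6)*det([[9, -7], [-3, 1]])
= 175 + -99 + 72
= 148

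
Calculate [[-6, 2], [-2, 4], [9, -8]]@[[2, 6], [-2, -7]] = C[0][0] = (-6)*(2) + (2)*(-2) = -16
C[0][1] = (-6)*(6) + (2)*(-7) = -50
C[1][0] = (-2)*(2) + (4)*(-2) = -12
C[1][1] = (-2)*(6) + (4)*(-7) = -40
C[2][0] = (9)*(2) + (-8)*(-2) = 34
C[2][1] = (9)*(6) + (-8)*(-7) = 110
= [[-16, -50], [-12, -40], [34, 110]]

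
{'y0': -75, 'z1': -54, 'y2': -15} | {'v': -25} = {'y0': -75, 'z1': -54, 'y2': -15, 'v': -25}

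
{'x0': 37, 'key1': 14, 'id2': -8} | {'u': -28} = {'x0': 37, 'key1': 14, 'id2': -8, 'u': -28}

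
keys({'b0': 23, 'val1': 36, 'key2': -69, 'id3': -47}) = ['b0', 'val1', 'key2', 'id3']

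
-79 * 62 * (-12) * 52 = 3056352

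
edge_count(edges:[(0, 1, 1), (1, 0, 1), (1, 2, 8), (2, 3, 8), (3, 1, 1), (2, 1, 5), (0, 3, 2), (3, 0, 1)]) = 8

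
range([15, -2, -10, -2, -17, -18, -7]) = 33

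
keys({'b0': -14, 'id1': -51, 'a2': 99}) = ['b0', 'id1', 'a2']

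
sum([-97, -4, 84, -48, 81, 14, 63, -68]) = 25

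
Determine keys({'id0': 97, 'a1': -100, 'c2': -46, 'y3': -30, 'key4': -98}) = ['id0', 'a1', 'c2', 'y3', 'key4']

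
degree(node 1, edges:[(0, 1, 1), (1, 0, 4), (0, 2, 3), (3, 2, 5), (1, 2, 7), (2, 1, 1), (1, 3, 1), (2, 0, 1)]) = incident: (0,1), (1,0), (1,2), (2,1), (1,3)
= 5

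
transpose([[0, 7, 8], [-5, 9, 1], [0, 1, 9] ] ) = [[0, -5, 0], [7, 9, 1], [8, 1, 9]]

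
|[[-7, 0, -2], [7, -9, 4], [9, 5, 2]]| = 34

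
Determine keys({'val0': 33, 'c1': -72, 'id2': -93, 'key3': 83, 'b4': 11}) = ['val0', 'c1', 'id2', 'key3', 'b4']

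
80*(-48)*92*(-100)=35328000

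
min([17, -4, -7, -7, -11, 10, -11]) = -11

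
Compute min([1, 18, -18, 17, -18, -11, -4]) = -18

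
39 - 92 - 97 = -150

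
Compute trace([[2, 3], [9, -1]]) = diagonal: 2 + (-1)
= 1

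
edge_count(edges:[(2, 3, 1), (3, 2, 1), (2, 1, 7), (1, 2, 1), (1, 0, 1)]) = 5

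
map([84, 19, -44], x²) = (84)²=7056, (19)²=361, (-44)²=1936
= [7056, 361, 1936]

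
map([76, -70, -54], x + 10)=[86, -60, -44]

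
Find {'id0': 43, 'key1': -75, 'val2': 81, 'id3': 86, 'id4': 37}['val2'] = 81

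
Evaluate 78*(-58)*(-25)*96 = 10857600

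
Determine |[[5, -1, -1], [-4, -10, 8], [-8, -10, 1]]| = (1)*(5)*det([[-10, 8], [-10, 1]]) + (-1)*(-1)*det([[-4, 8], [-8, 1]]) + (1)*(-1)*det([[-4, -10], [-8, -10]])
= 350 + 60 + 40
= 450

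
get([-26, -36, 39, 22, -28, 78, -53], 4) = -28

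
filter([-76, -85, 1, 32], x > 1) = keep x where x > 1: -76✗, -85✗, 1✗, 32✓
= [32]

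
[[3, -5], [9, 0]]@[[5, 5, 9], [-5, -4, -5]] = [[40, 35, 52], [45, 45, 81]]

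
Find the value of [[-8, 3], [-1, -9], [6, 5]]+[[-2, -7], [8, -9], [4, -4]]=[[-10, -4], [7, -18], [10, 1]]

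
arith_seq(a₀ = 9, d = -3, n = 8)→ a_0 = 9 + 0*-3 = 9
a_1 = 9 + 1*-3 = 6
a_2 = 9 + 2*-3 = 3
...
= [9, 6, 3, 0, -3, -6, -9, -12]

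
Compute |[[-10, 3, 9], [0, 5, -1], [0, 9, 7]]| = (1)*(-10)*det([[5, -1], [9, 7]]) + (-1)*(3)*det([[0, -1], [0, 7]]) + (1)*(9)*det([[0, 5], [0, 9]])
= -440 + 0 + 0
= -440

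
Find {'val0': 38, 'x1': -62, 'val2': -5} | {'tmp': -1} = {'val0': 38, 'x1': -62, 'val2': -5, 'tmp': -1}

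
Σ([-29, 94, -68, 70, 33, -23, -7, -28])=(-29) + 94 + (-68) + 70 + 33 + (-23) + (-7) + (-28)
= 42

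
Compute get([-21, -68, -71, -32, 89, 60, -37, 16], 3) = -32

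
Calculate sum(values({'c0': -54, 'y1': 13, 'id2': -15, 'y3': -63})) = (-54) + 13 + (-15) + (-63)
= -119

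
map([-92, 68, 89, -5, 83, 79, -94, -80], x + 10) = -92+10=-82, 68+10=78, 89+10=99, -5+10=5, 83+10=93, 79+10=89, -94+10=-84, -80+10=-70
= [-82, 78, 99, 5, 93, 89, -84, -70]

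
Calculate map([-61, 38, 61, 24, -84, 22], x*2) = -61*2=-122, 38*2=76, 61*2=122, 24*2=48, -84*2=-168, 22*2=44
= [-122, 76, 122, 48, -168, 44]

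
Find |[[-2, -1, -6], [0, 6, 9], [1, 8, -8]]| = 267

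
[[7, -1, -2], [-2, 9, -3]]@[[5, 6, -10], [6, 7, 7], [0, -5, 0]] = C[0][0] = (7)*(5) + (-1)*(6) + (-2)*(0) = 29
C[0][1] = (7)*(6) + (-1)*(7) + (-2)*(-5) = 45
C[0][2] = (7)*(-10) + (-1)*(7) + (-2)*(0) = -77
C[1][0] = (-2)*(5) + (9)*(6) + (-3)*(0) = 44
C[1][1] = (-2)*(6) + (9)*(7) + (-3)*(-5) = 66
C[1][2] = (-2)*(-10) + (9)*(7) + (-3)*(0) = 83
= [[29, 45, -77], [44, 66, 83]]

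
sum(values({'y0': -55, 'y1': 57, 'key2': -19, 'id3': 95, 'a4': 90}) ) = 168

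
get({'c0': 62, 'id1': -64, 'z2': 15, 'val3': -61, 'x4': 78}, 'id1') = -64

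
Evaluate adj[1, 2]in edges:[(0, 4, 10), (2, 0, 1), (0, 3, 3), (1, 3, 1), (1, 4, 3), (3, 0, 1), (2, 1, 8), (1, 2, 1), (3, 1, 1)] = 1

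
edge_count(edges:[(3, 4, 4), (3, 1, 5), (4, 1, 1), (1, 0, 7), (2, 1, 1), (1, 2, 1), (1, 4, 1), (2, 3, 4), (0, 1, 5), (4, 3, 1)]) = 10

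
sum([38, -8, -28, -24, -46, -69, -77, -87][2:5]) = -98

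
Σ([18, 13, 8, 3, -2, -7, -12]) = 18 + 13 + 8 + 3 + (-2) + (-7) + (-12)
= 21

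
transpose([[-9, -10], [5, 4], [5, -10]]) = [[-9, 5, 5], [-10, 4, -10]]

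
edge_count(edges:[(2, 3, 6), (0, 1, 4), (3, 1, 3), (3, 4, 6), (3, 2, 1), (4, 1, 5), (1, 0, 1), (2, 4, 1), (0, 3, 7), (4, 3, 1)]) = 10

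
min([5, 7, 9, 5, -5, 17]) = -5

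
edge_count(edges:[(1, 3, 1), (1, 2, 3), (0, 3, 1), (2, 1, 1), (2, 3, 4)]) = 5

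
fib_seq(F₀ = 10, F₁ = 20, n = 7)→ F_2 = F_1 + F_0 = 30
F_3 = F_2 + F_1 = 50
F_4 = F_3 + F_2 = 80
...
= [10, 20, 30, 50, 80, 130, 210]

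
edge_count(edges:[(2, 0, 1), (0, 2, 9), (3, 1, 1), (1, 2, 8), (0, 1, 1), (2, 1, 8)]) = 6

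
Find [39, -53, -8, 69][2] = -8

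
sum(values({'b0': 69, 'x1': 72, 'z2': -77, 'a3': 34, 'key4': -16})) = 69 + 72 + (-77) + 34 + (-16)
= 82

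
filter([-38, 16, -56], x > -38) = [16]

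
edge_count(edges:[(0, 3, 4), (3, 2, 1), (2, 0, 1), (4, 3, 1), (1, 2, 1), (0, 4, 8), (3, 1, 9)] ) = 7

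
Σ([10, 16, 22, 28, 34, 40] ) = 10 + 16 + 22 + 28 + 34 + 40
= 150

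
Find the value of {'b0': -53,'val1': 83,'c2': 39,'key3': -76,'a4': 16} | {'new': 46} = {'b0': -53, 'val1': 83, 'c2': 39, 'key3': -76, 'a4': 16, 'new': 46}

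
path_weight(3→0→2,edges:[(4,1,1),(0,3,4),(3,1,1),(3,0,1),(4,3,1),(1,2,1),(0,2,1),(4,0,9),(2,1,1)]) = 2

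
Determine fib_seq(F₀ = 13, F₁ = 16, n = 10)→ F_2 = F_1 + F_0 = 29
F_3 = F_2 + F_1 = 45
F_4 = F_3 + F_2 = 74
...
= [13, 16, 29, 45, 74, 119, 193, 312, 505, 817]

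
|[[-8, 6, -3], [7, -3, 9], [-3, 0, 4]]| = -207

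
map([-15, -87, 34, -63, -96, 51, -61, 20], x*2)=-15*2=-30, -87*2=-174, 34*2=68, -63*2=-126, -96*2=-192, 51*2=102, -61*2=-122, 20*2=40
= [-30, -174, 68, -126, -192, 102, -122, 40]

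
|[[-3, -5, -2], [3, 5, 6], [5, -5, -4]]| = -160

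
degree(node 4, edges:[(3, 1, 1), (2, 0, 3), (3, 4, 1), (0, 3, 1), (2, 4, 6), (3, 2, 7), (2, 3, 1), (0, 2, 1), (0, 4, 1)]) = incident: (3,4), (2,4), (0,4)
= 3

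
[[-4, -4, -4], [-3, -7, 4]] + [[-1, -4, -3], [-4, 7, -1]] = [[-5, -8, -7], [-7, 0, 3]]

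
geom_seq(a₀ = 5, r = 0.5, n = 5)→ a_0 = 5*0.5^0 = 5.0
a_1 = 5*0.5^1 = 2.5
a_2 = 5*0.5^2 = 1.25
...
= [5.0, 2.5, 1.25, 0.625, 0.3125]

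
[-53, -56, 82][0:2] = [-53, -56]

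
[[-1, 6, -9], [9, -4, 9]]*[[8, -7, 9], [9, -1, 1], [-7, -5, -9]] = C[0][0] = (-1)*(8) + (6)*(9) + (-9)*(-7) = 109
C[0][1] = (-1)*(-7) + (6)*(-1) + (-9)*(-5) = 46
C[0][2] = (-1)*(9) + (6)*(1) + (-9)*(-9) = 78
C[1][0] = (9)*(8) + (-4)*(9) + (9)*(-7) = -27
C[1][1] = (9)*(-7) + (-4)*(-1) + (9)*(-5) = -104
C[1][2] = (9)*(9) + (-4)*(1) + (9)*(-9) = -4
= [[109, 46, 78], [-27, -104, -4]]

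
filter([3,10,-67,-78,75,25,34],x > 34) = [75]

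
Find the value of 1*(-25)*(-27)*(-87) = -58725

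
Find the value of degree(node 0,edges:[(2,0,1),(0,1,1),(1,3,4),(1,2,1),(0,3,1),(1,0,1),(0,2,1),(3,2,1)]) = incident: (2,0), (0,1), (0,3), (1,0), (0,2)
= 5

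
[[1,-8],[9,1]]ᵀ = [[1, 9], [-8, 1]]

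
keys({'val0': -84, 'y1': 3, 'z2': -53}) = ['val0', 'y1', 'z2']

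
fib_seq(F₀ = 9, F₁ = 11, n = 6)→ [9, 11, 20, 31, 51, 82]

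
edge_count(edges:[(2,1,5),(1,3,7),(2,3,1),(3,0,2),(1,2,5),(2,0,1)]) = 6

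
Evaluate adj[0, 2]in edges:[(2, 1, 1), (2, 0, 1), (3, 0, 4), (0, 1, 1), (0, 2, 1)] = 1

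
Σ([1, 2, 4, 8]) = 1 + 2 + 4 + 8
= 15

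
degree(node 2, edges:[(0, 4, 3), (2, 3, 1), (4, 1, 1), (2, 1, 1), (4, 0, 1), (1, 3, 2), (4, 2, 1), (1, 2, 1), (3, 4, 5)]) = 4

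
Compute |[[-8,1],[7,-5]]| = (-8)*(-5) - (1)*(7)
= 33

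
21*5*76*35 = 279300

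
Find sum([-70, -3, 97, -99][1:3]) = slice → [-3, 97]
(-3) + 97
= 94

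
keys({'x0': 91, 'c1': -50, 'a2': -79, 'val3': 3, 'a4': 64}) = ['x0', 'c1', 'a2', 'val3', 'a4']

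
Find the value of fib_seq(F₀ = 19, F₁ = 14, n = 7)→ [19, 14, 33, 47, 80, 127, 207]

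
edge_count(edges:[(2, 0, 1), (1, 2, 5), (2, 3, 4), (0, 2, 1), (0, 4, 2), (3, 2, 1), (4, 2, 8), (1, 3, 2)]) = 8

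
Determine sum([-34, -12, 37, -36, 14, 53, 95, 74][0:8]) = slice → [-34, -12, 37, -36, 14, 53, 95, 74]
(-34) + (-12) + 37 + (-36) + 14 + 53 + 95 + 74
= 191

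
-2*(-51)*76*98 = 759696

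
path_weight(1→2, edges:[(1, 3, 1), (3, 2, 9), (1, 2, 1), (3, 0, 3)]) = w(1→2)=1
= 1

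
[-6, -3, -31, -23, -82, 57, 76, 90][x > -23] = [-6, -3, 57, 76, 90]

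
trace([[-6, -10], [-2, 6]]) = 0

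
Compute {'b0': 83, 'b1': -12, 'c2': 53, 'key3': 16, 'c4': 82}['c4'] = 82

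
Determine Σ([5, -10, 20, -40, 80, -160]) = -105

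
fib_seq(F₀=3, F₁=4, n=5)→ F_2 = F_1 + F_0 = 7
F_3 = F_2 + F_1 = 11
F_4 = F_3 + F_2 = 18
= [3, 4, 7, 11, 18]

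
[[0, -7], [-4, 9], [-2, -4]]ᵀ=[[0, -4, -2], [-7, 9, -4]]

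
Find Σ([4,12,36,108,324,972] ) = 4 + 12 + 36 + 108 + 324 + 972
= 1456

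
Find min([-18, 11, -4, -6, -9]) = -18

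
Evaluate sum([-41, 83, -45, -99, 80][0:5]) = -22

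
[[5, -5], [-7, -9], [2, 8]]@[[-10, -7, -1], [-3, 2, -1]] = [[-35, -45, 0], [97, 31, 16], [-44, 2, -10]]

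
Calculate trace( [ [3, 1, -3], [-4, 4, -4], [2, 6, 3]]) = diagonal: 3 + 4 + 3
= 10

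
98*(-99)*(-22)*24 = 5122656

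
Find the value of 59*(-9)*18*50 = -477900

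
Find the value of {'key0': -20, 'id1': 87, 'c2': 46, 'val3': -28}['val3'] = -28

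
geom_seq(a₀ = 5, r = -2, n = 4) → [5, -10, 20, -40]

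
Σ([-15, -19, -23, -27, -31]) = -115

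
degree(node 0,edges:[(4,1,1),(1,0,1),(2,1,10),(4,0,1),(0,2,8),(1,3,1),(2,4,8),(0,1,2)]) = incident: (1,0), (4,0), (0,2), (0,1)
= 4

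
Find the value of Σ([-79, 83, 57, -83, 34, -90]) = (-79) + 83 + 57 + (-83) + 34 + (-90)
= -78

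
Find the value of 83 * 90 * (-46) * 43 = -14775660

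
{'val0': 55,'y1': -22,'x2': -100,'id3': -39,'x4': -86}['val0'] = 55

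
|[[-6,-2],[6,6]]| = (-6)*(6) - (-2)*(6)
= -24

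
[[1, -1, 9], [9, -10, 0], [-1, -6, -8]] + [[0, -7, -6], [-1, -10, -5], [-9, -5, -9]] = [[1, -8, 3], [8, -20, -5], [-10, -11, -17]]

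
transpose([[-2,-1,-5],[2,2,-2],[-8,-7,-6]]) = [[-2, 2, -8], [-1, 2, -7], [-5, -2, -6]]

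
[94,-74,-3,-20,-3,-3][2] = -3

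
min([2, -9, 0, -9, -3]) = -9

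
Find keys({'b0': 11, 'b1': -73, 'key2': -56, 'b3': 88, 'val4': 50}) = ['b0', 'b1', 'key2', 'b3', 'val4']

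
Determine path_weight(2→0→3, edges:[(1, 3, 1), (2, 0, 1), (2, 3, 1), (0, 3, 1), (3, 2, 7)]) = 2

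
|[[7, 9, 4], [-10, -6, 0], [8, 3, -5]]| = -168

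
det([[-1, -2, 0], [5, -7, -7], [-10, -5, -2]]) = (1)*(-1)*det([[-7, -7], [-5, -2]]) + (-1)*(-2)*det([[5, -7], [-10, -2]]) + (1)*(0)*det([[5, -7], [-10, -5]])
= 21 + -160 + 0
= -139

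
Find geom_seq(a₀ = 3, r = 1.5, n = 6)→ [3.0, 4.5, 6.75, 10.125, 15.1875, 22.78125]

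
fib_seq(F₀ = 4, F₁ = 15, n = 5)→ [4, 15, 19, 34, 53]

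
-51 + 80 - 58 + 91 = 62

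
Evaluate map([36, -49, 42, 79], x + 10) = [46, -39, 52, 89]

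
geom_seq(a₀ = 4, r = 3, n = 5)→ [4, 12, 36, 108, 324]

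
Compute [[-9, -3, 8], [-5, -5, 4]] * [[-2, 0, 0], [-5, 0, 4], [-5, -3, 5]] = C[0][0] = (-9)*(-2) + (-3)*(-5) + (8)*(-5) = -7
C[0][1] = (-9)*(0) + (-3)*(0) + (8)*(-3) = -24
C[0][2] = (-9)*(0) + (-3)*(4) + (8)*(5) = 28
C[1][0] = (-5)*(-2) + (-5)*(-5) + (4)*(-5) = 15
C[1][1] = (-5)*(0) + (-5)*(0) + (4)*(-3) = -12
C[1][2] = (-5)*(0) + (-5)*(4) + (4)*(5) = 0
= [[-7, -24, 28], [15, -12, 0]]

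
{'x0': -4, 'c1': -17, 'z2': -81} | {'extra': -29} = {'x0': -4, 'c1': -17, 'z2': -81, 'extra': -29}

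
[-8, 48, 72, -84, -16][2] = 72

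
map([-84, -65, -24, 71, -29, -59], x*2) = -84*2=-168, -65*2=-130, -24*2=-48, 71*2=142, -29*2=-58, -59*2=-118
= [-168, -130, -48, 142, -58, -118]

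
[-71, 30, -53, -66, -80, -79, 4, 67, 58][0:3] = [-71, 30, -53]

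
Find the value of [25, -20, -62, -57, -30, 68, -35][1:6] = [-20, -62, -57, -30, 68]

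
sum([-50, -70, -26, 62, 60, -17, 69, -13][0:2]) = slice → [-50, -70]
(-50) + (-70)
= -120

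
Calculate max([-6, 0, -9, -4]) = 0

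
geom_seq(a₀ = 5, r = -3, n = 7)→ a_0 = 5*(-3)^0 = 5
a_1 = 5*(-3)^1 = -15
a_2 = 5*(-3)^2 = 45
...
= [5, -15, 45, -135, 405, -1215, 3645]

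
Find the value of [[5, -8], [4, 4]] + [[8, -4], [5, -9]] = [[13, -12], [9, -5]]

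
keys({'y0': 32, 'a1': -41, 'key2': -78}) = ['y0', 'a1', 'key2']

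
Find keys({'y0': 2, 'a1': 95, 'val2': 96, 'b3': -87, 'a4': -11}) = ['y0', 'a1', 'val2', 'b3', 'a4']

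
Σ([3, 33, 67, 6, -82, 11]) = 38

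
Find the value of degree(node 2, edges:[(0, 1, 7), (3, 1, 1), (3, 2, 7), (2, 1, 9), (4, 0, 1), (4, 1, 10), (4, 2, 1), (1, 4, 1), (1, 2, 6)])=4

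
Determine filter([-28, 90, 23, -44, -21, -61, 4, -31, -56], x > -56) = keep x where x > -56: -28✓, 90✓, 23✓, -44✓, -21✓, -61✗, 4✓, -31✓, -56✗
= [-28, 90, 23, -44, -21, 4, -31]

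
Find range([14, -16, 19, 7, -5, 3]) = 35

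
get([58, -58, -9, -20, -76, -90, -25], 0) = 58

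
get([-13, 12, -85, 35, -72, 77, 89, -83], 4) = -72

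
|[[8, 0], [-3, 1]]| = 8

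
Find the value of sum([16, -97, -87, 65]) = 16 + (-97) + (-87) + 65
= -103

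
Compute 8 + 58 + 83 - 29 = 120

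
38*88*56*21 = 3932544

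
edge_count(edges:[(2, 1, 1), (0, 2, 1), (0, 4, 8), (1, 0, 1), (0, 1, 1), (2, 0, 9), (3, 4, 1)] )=7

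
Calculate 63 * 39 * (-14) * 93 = -3199014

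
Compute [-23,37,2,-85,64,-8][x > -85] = [-23, 37, 2, 64, -8]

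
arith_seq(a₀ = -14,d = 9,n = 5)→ [-14, -5, 4, 13, 22]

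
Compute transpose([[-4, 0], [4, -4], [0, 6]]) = [[-4, 4, 0], [0, -4, 6]]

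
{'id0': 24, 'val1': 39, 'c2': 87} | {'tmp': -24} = {'id0': 24, 'val1': 39, 'c2': 87, 'tmp': -24}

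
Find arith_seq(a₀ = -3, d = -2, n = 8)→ a_0 = -3 + 0*-2 = -3
a_1 = -3 + 1*-2 = -5
a_2 = -3 + 2*-2 = -7
...
= [-3, -5, -7, -9, -11, -13, -15, -17]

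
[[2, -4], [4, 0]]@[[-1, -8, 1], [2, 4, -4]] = [[-10, -32, 18], [-4, -32, 4]]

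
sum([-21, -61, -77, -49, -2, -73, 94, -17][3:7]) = -30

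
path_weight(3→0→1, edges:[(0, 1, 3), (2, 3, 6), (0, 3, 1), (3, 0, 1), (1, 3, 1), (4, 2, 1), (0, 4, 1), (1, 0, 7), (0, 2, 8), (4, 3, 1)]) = w(3→0)=1 + w(0→1)=3
= 4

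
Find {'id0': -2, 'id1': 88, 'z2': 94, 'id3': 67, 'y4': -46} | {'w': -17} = {'id0': -2, 'id1': 88, 'z2': 94, 'id3': 67, 'y4': -46, 'w': -17}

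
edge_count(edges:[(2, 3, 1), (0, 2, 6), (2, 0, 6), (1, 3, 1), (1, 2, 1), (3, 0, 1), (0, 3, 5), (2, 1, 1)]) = 8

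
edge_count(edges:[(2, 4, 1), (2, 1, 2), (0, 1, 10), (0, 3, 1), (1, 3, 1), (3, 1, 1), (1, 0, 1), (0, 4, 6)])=8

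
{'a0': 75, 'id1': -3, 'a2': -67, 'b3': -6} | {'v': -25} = {'a0': 75, 'id1': -3, 'a2': -67, 'b3': -6, 'v': -25}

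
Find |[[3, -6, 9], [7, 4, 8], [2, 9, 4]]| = 399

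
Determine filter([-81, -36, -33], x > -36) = [-33]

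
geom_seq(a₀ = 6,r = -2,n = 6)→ a_0 = 6*(-2)^0 = 6
a_1 = 6*(-2)^1 = -12
a_2 = 6*(-2)^2 = 24
...
= [6, -12, 24, -48, 96, -192]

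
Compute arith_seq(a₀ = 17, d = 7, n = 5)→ [17, 24, 31, 38, 45]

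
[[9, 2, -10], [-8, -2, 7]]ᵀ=[[9, -8], [2, -2], [-10, 7]]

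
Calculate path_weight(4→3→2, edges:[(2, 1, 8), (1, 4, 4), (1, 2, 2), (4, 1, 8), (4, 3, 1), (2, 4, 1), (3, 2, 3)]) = w(4→3)=1 + w(3→2)=3
= 4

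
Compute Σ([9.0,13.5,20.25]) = 9.0 + 13.5 + 20.25
= 42.75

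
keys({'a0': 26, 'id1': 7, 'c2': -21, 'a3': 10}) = ['a0', 'id1', 'c2', 'a3']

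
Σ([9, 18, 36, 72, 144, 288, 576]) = 1143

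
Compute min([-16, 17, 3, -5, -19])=-19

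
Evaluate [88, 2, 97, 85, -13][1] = 2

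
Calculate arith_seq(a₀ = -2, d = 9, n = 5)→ a_0 = -2 + 0*9 = -2
a_1 = -2 + 1*9 = 7
a_2 = -2 + 2*9 = 16
...
= [-2, 7, 16, 25, 34]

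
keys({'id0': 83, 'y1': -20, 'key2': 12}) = ['id0', 'y1', 'key2']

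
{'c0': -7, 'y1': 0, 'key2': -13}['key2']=-13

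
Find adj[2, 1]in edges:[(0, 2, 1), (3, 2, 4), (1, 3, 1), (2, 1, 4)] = 4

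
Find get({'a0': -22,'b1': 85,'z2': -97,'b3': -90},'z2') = -97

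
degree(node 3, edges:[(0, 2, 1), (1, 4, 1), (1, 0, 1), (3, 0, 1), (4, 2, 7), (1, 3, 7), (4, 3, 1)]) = incident: (3,0), (1,3), (4,3)
= 3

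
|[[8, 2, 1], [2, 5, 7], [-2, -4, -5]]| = 18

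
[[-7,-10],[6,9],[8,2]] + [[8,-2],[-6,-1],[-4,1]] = [[1, -12], [0, 8], [4, 3]]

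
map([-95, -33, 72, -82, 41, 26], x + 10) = -95+10=-85, -33+10=-23, 72+10=82, -82+10=-72, 41+10=51, 26+10=36
= [-85, -23, 82, -72, 51, 36]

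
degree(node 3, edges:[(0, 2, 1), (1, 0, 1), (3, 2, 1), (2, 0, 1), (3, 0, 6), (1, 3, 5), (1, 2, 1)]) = 3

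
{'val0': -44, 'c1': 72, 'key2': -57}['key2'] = -57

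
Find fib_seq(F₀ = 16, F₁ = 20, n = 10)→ [16, 20, 36, 56, 92, 148, 240, 388, 628, 1016]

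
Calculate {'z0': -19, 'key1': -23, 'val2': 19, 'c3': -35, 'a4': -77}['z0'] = -19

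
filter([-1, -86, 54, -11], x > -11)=[-1, 54]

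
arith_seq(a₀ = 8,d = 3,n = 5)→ [8, 11, 14, 17, 20]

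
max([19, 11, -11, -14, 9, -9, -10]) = 19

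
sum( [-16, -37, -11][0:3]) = slice → [-16, -37, -11]
(-16) + (-37) + (-11)
= -64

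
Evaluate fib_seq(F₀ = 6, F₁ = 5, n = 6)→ [6, 5, 11, 16, 27, 43]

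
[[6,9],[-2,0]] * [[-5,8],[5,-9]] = [[15, -33], [10, -16]]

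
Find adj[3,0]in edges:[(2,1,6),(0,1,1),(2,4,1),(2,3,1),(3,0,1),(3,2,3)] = 1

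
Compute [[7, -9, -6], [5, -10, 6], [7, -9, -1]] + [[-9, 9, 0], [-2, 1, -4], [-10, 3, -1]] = [[-2, 0, -6], [3, -9, 2], [-3, -6, -2]]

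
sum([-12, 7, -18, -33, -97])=(-12) + 7 + (-18) + (-33) + (-97)
= -153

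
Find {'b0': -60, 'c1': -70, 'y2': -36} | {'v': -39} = {'b0': -60, 'c1': -70, 'y2': -36, 'v': -39}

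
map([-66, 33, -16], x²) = [4356, 1089, 256]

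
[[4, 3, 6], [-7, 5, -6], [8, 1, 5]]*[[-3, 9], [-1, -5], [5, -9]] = C[0][0] = (4)*(-3) + (3)*(-1) + (6)*(5) = 15
C[0][1] = (4)*(9) + (3)*(-5) + (6)*(-9) = -33
C[1][0] = (-7)*(-3) + (5)*(-1) + (-6)*(5) = -14
C[1][1] = (-7)*(9) + (5)*(-5) + (-6)*(-9) = -34
C[2][0] = (8)*(-3) + (1)*(-1) + (5)*(5) = 0
C[2][1] = (8)*(9) + (1)*(-5) + (5)*(-9) = 22
= [[15, -33], [-14, -34], [0, 22]]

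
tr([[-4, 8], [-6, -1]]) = -5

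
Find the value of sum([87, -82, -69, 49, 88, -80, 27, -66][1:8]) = -133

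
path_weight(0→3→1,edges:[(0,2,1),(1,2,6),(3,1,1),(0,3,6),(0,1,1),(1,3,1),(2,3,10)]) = 7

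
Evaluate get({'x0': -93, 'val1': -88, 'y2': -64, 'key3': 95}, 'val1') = -88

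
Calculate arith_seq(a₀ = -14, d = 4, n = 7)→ a_0 = -14 + 0*4 = -14
a_1 = -14 + 1*4 = -10
a_2 = -14 + 2*4 = -6
...
= [-14, -10, -6, -2, 2, 6, 10]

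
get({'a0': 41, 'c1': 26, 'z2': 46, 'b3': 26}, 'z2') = 46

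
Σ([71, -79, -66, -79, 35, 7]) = -111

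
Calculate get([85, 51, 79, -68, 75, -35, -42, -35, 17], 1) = 51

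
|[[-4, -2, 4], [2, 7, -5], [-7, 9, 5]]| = -102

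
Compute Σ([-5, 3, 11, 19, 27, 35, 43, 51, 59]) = 243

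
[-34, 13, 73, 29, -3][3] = 29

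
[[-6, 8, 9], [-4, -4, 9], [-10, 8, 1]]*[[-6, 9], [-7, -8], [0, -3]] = C[0][0] = (-6)*(-6) + (8)*(-7) + (9)*(0) = -20
C[0][1] = (-6)*(9) + (8)*(-8) + (9)*(-3) = -145
C[1][0] = (-4)*(-6) + (-4)*(-7) + (9)*(0) = 52
C[1][1] = (-4)*(9) + (-4)*(-8) + (9)*(-3) = -31
C[2][0] = (-10)*(-6) + (8)*(-7) + (1)*(0) = 4
C[2][1] = (-10)*(9) + (8)*(-8) + (1)*(-3) = -157
= [[-20, -145], [52, -31], [4, -157]]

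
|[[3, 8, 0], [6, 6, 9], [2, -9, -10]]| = 687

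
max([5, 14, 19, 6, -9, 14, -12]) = 19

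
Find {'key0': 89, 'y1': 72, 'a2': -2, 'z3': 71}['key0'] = 89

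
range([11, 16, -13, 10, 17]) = 30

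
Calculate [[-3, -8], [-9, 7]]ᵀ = [[-3, -9], [-8, 7]]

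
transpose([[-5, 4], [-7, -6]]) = [[-5, -7], [4, -6]]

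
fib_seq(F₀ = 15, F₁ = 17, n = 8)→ [15, 17, 32, 49, 81, 130, 211, 341]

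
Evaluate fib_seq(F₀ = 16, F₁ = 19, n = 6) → [16, 19, 35, 54, 89, 143]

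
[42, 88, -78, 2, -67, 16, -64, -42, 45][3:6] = [2, -67, 16]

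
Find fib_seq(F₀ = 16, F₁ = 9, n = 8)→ [16, 9, 25, 34, 59, 93, 152, 245]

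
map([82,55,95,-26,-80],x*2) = [164, 110, 190, -52, -160]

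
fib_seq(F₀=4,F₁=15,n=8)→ F_2 = F_1 + F_0 = 19
F_3 = F_2 + F_1 = 34
F_4 = F_3 + F_2 = 53
...
= [4, 15, 19, 34, 53, 87, 140, 227]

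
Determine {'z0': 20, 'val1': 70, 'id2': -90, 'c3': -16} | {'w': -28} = {'z0': 20, 'val1': 70, 'id2': -90, 'c3': -16, 'w': -28}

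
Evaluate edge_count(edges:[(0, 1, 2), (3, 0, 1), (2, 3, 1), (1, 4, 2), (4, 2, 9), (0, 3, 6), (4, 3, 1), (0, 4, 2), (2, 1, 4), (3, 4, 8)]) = 10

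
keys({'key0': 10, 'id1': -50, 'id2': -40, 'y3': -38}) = ['key0', 'id1', 'id2', 'y3']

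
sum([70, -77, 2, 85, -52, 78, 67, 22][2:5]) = 35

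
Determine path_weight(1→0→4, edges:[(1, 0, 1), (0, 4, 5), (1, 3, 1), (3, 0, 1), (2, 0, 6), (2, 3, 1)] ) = w(1→0)=1 + w(0→4)=5
= 6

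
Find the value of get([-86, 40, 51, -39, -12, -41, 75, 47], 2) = 51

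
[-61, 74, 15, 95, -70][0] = -61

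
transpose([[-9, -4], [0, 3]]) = [[-9, 0], [-4, 3]]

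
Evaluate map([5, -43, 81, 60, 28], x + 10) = 5+10=15, -43+10=-33, 81+10=91, 60+10=70, 28+10=38
= [15, -33, 91, 70, 38]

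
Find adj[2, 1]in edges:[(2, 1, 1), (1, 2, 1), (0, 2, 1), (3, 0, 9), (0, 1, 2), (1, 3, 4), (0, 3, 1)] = 1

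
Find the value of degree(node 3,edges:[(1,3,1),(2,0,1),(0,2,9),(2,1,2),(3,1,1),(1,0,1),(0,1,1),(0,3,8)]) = incident: (1,3), (3,1), (0,3)
= 3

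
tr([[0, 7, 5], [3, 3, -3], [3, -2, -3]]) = diagonal: 0 + 3 + (-3)
= 0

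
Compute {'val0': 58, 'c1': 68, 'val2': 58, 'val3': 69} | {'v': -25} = {'val0': 58, 'c1': 68, 'val2': 58, 'val3': 69, 'v': -25}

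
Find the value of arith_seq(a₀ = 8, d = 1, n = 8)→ [8, 9, 10, 11, 12, 13, 14, 15]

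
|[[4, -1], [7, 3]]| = (4)*(3) - (-1)*(7)
= 19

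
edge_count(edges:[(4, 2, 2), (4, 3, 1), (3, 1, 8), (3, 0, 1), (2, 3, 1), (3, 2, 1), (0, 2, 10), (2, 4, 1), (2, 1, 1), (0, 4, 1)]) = 10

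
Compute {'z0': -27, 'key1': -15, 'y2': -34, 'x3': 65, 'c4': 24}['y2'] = -34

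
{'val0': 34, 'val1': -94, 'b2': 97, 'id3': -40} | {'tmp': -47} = {'val0': 34, 'val1': -94, 'b2': 97, 'id3': -40, 'tmp': -47}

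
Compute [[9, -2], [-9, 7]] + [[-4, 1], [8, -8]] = [[5, -1], [-1, -1]]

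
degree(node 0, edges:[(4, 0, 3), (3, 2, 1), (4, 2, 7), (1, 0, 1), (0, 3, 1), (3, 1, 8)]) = 3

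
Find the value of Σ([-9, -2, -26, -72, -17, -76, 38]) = (-9) + (-2) + (-26) + (-72) + (-17) + (-76) + 38
= -164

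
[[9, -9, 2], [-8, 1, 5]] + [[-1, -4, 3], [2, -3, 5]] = [[8, -13, 5], [-6, -2, 10]]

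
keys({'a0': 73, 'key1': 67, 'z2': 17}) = ['a0', 'key1', 'z2']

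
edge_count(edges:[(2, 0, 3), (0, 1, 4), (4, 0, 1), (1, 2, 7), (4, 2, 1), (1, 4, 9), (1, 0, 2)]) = 7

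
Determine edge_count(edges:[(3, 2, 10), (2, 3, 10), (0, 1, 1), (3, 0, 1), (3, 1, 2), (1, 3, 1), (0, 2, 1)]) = 7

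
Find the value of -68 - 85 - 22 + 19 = -156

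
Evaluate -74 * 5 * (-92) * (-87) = -2961480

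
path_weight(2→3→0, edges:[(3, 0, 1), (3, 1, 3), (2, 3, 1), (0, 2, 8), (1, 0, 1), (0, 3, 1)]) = w(2→3)=1 + w(3→0)=1
= 2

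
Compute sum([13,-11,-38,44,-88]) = 13 + (-11) + (-38) + 44 + (-88)
= -80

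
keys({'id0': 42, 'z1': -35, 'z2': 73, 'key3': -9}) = ['id0', 'z1', 'z2', 'key3']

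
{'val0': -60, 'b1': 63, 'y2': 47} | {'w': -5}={'val0': -60, 'b1': 63, 'y2': 47, 'w': -5}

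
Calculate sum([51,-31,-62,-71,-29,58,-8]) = -92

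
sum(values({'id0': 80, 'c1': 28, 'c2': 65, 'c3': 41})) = 214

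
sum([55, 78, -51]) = 55 + 78 + (-51)
= 82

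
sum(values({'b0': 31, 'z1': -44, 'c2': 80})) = 31 + (-44) + 80
= 67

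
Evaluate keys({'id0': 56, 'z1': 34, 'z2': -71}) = ['id0', 'z1', 'z2']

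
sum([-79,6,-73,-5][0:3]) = slice → [-79, 6, -73]
(-79) + 6 + (-73)
= -146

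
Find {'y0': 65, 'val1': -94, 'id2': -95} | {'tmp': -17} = {'y0': 65, 'val1': -94, 'id2': -95, 'tmp': -17}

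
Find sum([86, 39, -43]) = 86 + 39 + (-43)
= 82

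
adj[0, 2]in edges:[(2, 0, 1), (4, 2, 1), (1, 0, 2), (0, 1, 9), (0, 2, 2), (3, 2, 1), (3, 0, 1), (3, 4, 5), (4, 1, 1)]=2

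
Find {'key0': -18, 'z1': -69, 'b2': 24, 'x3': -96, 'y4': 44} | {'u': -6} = {'key0': -18, 'z1': -69, 'b2': 24, 'x3': -96, 'y4': 44, 'u': -6}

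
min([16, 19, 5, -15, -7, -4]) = -15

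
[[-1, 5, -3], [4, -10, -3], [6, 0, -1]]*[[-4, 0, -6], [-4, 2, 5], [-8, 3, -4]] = [[8, 1, 43], [48, -29, -62], [-16, -3, -32]]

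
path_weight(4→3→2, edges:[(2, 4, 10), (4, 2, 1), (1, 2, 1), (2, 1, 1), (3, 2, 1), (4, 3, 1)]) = 2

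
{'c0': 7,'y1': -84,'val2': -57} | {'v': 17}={'c0': 7, 'y1': -84, 'val2': -57, 'v': 17}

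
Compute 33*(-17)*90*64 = -3231360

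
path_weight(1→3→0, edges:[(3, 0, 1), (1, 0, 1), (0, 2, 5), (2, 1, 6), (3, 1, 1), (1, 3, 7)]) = w(1→3)=7 + w(3→0)=1
= 8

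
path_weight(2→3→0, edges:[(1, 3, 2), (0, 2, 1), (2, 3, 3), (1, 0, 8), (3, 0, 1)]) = w(2→3)=3 + w(3→0)=1
= 4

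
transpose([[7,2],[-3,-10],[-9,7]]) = [[7, -3, -9], [2, -10, 7]]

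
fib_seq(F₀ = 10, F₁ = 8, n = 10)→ F_2 = F_1 + F_0 = 18
F_3 = F_2 + F_1 = 26
F_4 = F_3 + F_2 = 44
...
= [10, 8, 18, 26, 44, 70, 114, 184, 298, 482]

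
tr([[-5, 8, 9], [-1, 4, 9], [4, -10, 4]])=3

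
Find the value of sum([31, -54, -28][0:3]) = -51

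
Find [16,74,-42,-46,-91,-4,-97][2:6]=[-42, -46, -91, -4]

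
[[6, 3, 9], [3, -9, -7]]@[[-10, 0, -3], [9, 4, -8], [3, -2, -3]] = [[-6, -6, -69], [-132, -22, 84]]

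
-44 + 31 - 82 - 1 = -96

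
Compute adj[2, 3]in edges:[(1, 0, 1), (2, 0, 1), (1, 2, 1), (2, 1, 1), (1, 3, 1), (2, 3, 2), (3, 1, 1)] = 2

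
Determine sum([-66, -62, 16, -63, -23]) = -198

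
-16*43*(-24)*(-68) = -1122816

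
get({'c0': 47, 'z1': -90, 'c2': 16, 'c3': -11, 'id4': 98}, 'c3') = -11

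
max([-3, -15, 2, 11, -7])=11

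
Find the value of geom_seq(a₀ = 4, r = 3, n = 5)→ [4, 12, 36, 108, 324]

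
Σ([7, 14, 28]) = 49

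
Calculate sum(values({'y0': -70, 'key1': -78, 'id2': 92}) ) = (-70) + (-78) + 92
= -56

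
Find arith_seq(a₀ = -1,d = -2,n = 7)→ a_0 = -1 + 0*-2 = -1
a_1 = -1 + 1*-2 = -3
a_2 = -1 + 2*-2 = -5
...
= [-1, -3, -5, -7, -9, -11, -13]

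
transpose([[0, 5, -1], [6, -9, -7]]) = [[0, 6], [5, -9], [-1, -7]]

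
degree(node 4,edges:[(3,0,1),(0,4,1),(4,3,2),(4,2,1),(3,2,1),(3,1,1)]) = incident: (0,4), (4,3), (4,2)
= 3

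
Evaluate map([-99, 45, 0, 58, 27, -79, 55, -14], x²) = (-99)²=9801, (45)²=2025, (0)²=0, (58)²=3364, (27)²=729, (-79)²=6241, (55)²=3025, (-14)²=196
= [9801, 2025, 0, 3364, 729, 6241, 3025, 196]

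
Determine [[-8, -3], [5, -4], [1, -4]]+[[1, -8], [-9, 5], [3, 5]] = [[-7, -11], [-4, 1], [4, 1]]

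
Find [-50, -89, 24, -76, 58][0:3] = [-50, -89, 24]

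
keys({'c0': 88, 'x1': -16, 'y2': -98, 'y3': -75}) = ['c0', 'x1', 'y2', 'y3']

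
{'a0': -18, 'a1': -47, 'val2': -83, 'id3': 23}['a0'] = -18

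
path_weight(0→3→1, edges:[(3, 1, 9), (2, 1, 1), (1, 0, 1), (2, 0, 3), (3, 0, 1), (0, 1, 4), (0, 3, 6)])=15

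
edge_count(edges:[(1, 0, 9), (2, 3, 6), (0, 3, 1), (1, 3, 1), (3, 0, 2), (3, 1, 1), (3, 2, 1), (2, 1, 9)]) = 8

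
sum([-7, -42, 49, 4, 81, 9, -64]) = (-7) + (-42) + 49 + 4 + 81 + 9 + (-64)
= 30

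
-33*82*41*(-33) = 3661218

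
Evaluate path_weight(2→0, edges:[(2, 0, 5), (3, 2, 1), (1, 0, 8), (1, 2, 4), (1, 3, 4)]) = 5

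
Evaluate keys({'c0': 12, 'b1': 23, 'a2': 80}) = ['c0', 'b1', 'a2']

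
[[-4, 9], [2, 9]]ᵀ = [[-4, 2], [9, 9]]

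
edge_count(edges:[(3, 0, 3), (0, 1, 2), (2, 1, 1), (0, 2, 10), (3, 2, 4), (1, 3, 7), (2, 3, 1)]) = 7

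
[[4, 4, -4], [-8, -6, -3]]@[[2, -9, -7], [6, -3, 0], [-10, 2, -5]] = [[72, -56, -8], [-22, 84, 71]]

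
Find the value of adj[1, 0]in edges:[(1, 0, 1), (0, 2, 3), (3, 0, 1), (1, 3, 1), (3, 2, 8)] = 1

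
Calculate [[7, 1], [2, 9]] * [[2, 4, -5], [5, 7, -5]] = C[0][0] = (7)*(2) + (1)*(5) = 19
C[0][1] = (7)*(4) + (1)*(7) = 35
C[0][2] = (7)*(-5) + (1)*(-5) = -40
C[1][0] = (2)*(2) + (9)*(5) = 49
C[1][1] = (2)*(4) + (9)*(7) = 71
C[1][2] = (2)*(-5) + (9)*(-5) = -55
= [[19, 35, -40], [49, 71, -55]]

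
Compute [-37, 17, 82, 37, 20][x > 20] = [82, 37]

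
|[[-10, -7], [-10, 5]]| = (-10)*(5) - (-7)*(-10)
= -120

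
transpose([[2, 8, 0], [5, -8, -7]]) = [[2, 5], [8, -8], [0, -7]]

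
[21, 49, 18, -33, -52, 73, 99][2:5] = [18, -33, -52]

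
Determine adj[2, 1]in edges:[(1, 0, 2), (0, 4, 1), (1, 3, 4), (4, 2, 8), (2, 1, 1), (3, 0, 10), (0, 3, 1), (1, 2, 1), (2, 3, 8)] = 1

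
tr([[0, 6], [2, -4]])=-4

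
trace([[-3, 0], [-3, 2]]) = diagonal: (-3) + 2
= -1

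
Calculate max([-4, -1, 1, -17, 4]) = 4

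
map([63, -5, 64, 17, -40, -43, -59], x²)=[3969, 25, 4096, 289, 1600, 1849, 3481]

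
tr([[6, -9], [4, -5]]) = diagonal: 6 + (-5)
= 1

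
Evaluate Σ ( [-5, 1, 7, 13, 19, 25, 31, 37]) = 128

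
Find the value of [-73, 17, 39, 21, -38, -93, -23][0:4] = [-73, 17, 39, 21]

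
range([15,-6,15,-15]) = 30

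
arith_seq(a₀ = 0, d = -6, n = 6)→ a_0 = 0 + 0*-6 = 0
a_1 = 0 + 1*-6 = -6
a_2 = 0 + 2*-6 = -12
...
= [0, -6, -12, -18, -24, -30]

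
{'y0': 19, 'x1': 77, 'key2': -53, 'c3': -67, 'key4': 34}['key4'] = 34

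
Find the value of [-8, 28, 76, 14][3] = 14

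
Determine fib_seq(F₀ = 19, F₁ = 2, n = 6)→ F_2 = F_1 + F_0 = 21
F_3 = F_2 + F_1 = 23
F_4 = F_3 + F_2 = 44
...
= [19, 2, 21, 23, 44, 67]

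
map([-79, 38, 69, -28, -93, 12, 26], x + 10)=-79+10=-69, 38+10=48, 69+10=79, -28+10=-18, -93+10=-83, 12+10=22, 26+10=36
= [-69, 48, 79, -18, -83, 22, 36]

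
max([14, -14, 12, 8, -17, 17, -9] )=17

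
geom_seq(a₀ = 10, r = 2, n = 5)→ a_0 = 10*2^0 = 10
a_1 = 10*2^1 = 20
a_2 = 10*2^2 = 40
...
= [10, 20, 40, 80, 160]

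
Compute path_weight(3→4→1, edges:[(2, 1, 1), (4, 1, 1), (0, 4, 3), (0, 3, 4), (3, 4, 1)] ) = w(3→4)=1 + w(4→1)=1
= 2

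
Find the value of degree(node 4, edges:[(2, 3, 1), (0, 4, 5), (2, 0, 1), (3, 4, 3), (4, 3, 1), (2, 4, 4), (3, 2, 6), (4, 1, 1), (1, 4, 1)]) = incident: (0,4), (3,4), (4,3), (2,4), (4,1), (1,4)
= 6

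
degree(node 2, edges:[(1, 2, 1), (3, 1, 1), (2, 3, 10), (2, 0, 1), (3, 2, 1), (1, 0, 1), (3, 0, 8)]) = 4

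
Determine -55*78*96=-411840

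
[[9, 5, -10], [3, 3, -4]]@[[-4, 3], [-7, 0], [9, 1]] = C[0][0] = (9)*(-4) + (5)*(-7) + (-10)*(9) = -161
C[0][1] = (9)*(3) + (5)*(0) + (-10)*(1) = 17
C[1][0] = (3)*(-4) + (3)*(-7) + (-4)*(9) = -69
C[1][1] = (3)*(3) + (3)*(0) + (-4)*(1) = 5
= [[-161, 17], [-69, 5]]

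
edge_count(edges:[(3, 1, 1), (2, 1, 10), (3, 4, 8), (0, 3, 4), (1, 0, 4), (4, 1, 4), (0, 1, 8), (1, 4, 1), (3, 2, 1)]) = 9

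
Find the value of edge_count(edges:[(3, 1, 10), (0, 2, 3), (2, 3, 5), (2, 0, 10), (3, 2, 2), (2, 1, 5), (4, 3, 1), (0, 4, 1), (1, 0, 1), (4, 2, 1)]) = 10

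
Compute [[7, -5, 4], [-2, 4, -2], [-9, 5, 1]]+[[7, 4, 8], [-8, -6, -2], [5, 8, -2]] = [[14, -1, 12], [-10, -2, -4], [-4, 13, -1]]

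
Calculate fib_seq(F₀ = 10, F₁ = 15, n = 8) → F_2 = F_1 + F_0 = 25
F_3 = F_2 + F_1 = 40
F_4 = F_3 + F_2 = 65
...
= [10, 15, 25, 40, 65, 105, 170, 275]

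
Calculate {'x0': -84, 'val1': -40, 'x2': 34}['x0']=-84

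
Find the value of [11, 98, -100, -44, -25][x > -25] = keep x where x > -25: 11✓, 98✓, -100✗, -44✗, -25✗
= [11, 98]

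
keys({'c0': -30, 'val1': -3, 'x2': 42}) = ['c0', 'val1', 'x2']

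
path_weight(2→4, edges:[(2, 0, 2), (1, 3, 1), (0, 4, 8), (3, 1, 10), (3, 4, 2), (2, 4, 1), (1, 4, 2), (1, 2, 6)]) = 1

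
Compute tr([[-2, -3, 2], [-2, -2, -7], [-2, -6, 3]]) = -1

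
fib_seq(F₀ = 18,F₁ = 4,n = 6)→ [18, 4, 22, 26, 48, 74]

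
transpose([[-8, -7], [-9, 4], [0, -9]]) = [[-8, -9, 0], [-7, 4, -9]]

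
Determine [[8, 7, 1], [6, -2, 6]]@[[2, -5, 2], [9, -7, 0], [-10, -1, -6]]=[[69, -90, 10], [-66, -22, -24]]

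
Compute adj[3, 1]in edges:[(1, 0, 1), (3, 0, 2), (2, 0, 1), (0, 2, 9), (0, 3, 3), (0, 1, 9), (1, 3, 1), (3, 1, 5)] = 5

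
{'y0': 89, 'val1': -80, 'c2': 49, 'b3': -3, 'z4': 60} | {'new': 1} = {'y0': 89, 'val1': -80, 'c2': 49, 'b3': -3, 'z4': 60, 'new': 1}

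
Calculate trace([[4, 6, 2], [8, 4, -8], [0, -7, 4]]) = diagonal: 4 + 4 + 4
= 12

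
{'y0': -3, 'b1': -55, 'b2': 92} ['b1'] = -55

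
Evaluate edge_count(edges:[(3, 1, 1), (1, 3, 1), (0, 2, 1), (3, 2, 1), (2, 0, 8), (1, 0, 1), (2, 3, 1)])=7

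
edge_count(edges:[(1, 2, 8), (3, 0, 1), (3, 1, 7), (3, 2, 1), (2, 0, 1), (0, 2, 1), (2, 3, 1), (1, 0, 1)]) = 8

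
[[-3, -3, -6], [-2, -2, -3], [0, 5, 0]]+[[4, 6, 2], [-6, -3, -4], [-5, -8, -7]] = [[1, 3, -4], [-8, -5, -7], [-5, -3, -7]]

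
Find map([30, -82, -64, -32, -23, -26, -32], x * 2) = [60, -164, -128, -64, -46, -52, -64]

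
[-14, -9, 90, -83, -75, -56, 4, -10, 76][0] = -14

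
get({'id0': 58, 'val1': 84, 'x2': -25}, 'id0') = 58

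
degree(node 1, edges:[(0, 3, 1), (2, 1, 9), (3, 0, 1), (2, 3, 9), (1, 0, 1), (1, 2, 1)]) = incident: (2,1), (1,0), (1,2)
= 3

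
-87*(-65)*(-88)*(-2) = 995280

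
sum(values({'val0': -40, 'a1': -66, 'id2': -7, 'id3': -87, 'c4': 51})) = (-40) + (-66) + (-7) + (-87) + 51
= -149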